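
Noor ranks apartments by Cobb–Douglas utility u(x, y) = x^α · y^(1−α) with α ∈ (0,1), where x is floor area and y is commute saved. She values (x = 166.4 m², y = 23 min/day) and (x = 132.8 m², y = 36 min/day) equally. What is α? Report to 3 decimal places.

α ≈ 0.665

Indifference: 166.4^α · 23^(1−α) = 132.8^α · 36^(1−α).
Taking logs: α·ln 166.4 + (1−α)·ln 23 = α·ln 132.8 + (1−α)·ln 36, i.e. α·0.225550 = (1−α)·0.448025.
With A = 0.225550 and B = 0.448025: α·A = (1−α)·B, so α = B/(A+B) = 0.448025/0.673575 ≈ 0.665.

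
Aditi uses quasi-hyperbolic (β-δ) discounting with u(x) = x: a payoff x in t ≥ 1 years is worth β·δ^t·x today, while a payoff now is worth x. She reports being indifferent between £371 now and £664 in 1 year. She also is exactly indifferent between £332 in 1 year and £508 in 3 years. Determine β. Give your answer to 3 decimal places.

Both payoffs in the second observation are in the future, so β drops out: δ^1·332 = δ^3·508 ⇒ δ^2 = 332/508 = 0.65354, so δ = 0.80842.
Substituting δ into 371 = β·δ·664: β = 371/(536.791) ≈ 0.691.

β ≈ 0.691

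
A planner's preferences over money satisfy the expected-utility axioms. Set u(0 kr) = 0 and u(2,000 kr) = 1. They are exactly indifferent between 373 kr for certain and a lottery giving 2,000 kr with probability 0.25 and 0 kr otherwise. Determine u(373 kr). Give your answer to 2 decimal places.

0.25

By the standard-gamble method, u(373 kr) is just the indifference probability on the best outcome: 0.25.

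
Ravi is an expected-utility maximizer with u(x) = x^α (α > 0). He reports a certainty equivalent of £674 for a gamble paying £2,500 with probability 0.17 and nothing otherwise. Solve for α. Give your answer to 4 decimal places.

α ≈ 1.3518

EU(lottery) = 0.17·2500^α + 0.83·0 = 0.17·2500^α.
Setting u(674) equal to that: 674^α = 0.17·2500^α ⇒ (674/2500)^α = 0.17.
α = ln(0.17) / ln(674/2500) = -1.7719568/-1.3108159 ≈ 1.3518.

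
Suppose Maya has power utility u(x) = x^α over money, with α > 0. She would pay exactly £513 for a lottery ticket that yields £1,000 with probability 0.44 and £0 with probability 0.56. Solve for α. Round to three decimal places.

EU(lottery) = 0.44·1000^α + 0.56·0 = 0.44·1000^α.
Equating: 513^α = 0.44·1000^α, i.e. 0.5130^α = 0.44.
Taking logs: α·ln(513/1000) = ln(0.44), so α = -0.820981 / -0.667479 ≈ 1.230.

α ≈ 1.230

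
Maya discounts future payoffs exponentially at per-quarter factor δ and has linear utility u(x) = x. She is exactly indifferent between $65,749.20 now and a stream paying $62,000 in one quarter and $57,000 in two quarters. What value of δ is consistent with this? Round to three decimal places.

Equating present values: 65749.20 = 62000δ + 57000δ².
That is, 57000δ² + 62000δ − 65749.20 = 0, a quadratic in δ.
δ = (−62000 + √(62000² + 4·57000·65749.20)) / (2·57000) = (−62000 + √18834817600.00) / 114000 ≈ 0.660.

δ ≈ 0.660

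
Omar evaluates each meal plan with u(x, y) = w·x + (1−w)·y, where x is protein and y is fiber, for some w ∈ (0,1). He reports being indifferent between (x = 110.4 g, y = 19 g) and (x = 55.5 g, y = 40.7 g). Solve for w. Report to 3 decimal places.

w = 0.283

Indifference: w·110.4 + (1−w)·19 = w·55.5 + (1−w)·40.7.
Rearranging, 54.9·w − 21.7·(1−w) = 0.
The marginal rate of substitution is 21.7/54.9, so w = 21.7/(54.9+21.7) = 0.283.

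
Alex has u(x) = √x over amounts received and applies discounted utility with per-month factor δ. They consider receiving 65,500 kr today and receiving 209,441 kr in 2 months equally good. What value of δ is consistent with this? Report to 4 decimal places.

Equating discounted utilities: u(65500) = δ^2·u(209441) ⇒ δ^2 = u(65500)/u(209441).
Since u(x) = √x, δ^2 = √(65500/209441) = 0.55923.
Taking the square root: δ = 0.55923^(1/2) ≈ 0.7478.

δ ≈ 0.7478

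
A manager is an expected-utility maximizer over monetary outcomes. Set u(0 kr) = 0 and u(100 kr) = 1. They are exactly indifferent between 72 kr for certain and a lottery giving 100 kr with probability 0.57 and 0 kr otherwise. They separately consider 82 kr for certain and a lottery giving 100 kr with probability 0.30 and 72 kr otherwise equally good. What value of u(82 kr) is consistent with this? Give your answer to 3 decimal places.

0.699

First, u(72 kr) = 0.57·u(100 kr) + 0.43·u(0 kr) = 0.57.
Chaining: u(82 kr) = 0.30·1.00 + 0.70·0.57 = 0.6990.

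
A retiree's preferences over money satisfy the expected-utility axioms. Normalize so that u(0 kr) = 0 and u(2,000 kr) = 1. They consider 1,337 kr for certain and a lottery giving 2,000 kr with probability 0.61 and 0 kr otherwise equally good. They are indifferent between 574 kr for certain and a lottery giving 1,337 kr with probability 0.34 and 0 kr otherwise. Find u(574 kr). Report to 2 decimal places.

0.21

First, u(1,337 kr) = 0.61·u(2,000 kr) + 0.39·u(0 kr) = 0.61.
Chaining: u(574 kr) = 0.34·0.61 + 0.66·0.00 = 0.2074.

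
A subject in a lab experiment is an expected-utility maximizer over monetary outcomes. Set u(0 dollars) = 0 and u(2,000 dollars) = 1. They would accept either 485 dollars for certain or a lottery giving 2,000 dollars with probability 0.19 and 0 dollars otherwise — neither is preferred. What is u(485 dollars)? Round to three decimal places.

0.190

By the standard-gamble method, u(485 dollars) is just the indifference probability on the best outcome: 0.19.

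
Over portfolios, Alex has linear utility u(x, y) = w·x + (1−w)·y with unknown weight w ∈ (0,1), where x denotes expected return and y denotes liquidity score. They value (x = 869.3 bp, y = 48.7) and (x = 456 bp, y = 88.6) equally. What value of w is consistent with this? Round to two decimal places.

w = 0.09

u(869.3,48.7) = u(456,88.6) means w·869.3 + (1−w)·48.7 = w·456 + (1−w)·88.6.
Rearranging, 413.3·w − 39.9·(1−w) = 0.
Hence w = 39.9/(413.3+39.9) = 39.9/453.2 = 0.09.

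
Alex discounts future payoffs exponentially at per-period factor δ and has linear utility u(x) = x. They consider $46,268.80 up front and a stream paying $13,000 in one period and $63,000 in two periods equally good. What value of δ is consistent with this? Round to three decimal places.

δ ≈ 0.760

The stream is worth 13000δ + 63000δ² today, so 13000δ + 63000δ² = 46268.80.
That is, 63000δ² + 13000δ − 46268.80 = 0, a quadratic in δ.
δ = (−13000 + √(13000² + 4·63000·46268.80)) / (2·63000) = (−13000 + √11828737600.00) / 126000 ≈ 0.760.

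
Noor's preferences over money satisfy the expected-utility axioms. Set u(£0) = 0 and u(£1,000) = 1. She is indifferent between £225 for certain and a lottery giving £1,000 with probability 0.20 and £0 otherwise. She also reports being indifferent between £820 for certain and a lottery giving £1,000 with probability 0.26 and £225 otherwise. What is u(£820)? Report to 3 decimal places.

First, u(£225) = 0.20·u(£1,000) + 0.80·u(£0) = 0.20.
Chaining: u(£820) = 0.26·1.00 + 0.74·0.20 = 0.4080.

0.408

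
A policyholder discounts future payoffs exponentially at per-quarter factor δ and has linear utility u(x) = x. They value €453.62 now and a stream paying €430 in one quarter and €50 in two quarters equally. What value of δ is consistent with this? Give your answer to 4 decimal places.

Present value of the stream is 430·δ + 50·δ². Indifference gives 430δ + 50δ² = 453.62.
Rearranged: 50δ² + 430δ − 453.62 = 0.
The positive root is δ = [−430 + √(430² + 4·50·453.62)] / (2·50) = (−430 + 524.999)/100 ≈ 0.9500.

δ ≈ 0.9500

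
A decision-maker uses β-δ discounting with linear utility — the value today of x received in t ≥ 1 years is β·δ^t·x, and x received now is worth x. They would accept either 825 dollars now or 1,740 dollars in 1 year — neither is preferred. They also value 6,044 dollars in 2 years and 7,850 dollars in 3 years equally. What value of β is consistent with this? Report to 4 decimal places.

β ≈ 0.6158

The second indifference involves only future payoffs, so β cancels: β·δ^2·6044 = β·δ^3·7850, giving δ = 6044/7850 = 0.76994.
The first indifference: 825 = β·δ·1740, so β = 825/(δ·1740) = 825/(0.76994·1740) ≈ 0.6158.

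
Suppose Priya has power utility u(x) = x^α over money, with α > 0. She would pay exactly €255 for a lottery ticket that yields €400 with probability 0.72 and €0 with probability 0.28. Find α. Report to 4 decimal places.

The lottery's expected utility is 0.72·u(400) + 0.28·u(0) = 0.72·400^α (since u(0) = 0 for α > 0).
Equating: 255^α = 0.72·400^α, i.e. 0.6375^α = 0.72.
α = ln(0.72) / ln(255/400) = -0.3285041/-0.4502010 ≈ 0.7297.

α ≈ 0.7297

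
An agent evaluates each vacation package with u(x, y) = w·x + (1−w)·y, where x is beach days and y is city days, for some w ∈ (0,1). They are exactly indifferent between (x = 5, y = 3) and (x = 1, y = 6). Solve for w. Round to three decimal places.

u(5,3) = u(1,6) means w·5 + (1−w)·3 = w·1 + (1−w)·6.
w·(5−1) = (1−w)·(6−3), i.e. w·4 = (1−w)·3.
Hence w = 3/(4+3) = 3/7 = 0.429.

w = 0.429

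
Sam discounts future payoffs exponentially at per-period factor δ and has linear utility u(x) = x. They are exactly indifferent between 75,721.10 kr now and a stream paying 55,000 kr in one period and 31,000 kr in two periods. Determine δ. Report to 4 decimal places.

Equating present values: 75721.10 = 55000δ + 31000δ².
That is, 31000δ² + 55000δ − 75721.10 = 0, a quadratic in δ.
By the quadratic formula (taking the positive root), δ = (−55000 + √12414416400.00) / 62000 ≈ 0.9100.

δ ≈ 0.9100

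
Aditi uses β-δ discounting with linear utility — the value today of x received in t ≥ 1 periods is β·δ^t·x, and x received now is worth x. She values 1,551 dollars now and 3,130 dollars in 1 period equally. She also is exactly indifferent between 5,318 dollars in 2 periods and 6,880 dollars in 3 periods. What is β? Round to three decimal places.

β ≈ 0.641

Both payoffs in the second observation are in the future, so β drops out: δ^2·5318 = δ^3·6880 ⇒ δ = 5318/6880 = 0.77297.
Substituting δ into 1551 = β·δ·3130: β = 1551/(2419.381) ≈ 0.641.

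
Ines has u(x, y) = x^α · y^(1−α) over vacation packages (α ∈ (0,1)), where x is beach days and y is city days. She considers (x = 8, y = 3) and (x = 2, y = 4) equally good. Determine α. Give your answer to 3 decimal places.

Set the two utilities equal: 8^α·3^(1−α) = 2^α·4^(1−α).
Rearrange to (8/2)^α = (4/3)^(1−α) and take logs: α·1.386294 = (1−α)·0.287682.
Thus α·(1.673976) = 0.287682, so α = 0.287682/1.673976 ≈ 0.172.

α ≈ 0.172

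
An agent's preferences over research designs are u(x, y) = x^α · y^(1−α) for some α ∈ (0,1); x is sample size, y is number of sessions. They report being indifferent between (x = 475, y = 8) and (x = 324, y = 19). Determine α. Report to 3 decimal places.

Indifference: 475^α · 8^(1−α) = 324^α · 19^(1−α).
(475/324)^α = (19/8)^(1−α); take logs: α·ln(475/324) = (1−α)·ln(19/8), i.e. α·0.382571 = (1−α)·0.864997.
Thus α·(1.247568) = 0.864997, so α = 0.864997/1.247568 ≈ 0.693.

α ≈ 0.693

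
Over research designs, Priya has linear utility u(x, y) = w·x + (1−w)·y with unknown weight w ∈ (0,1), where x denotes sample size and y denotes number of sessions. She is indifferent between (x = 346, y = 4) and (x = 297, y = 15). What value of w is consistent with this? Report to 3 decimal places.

u(346,4) = u(297,15) means w·346 + (1−w)·4 = w·297 + (1−w)·15.
Collecting terms: w·49 = (1−w)·11.
The marginal rate of substitution is 11/49, so w = 11/(49+11) = 0.183.

w = 0.183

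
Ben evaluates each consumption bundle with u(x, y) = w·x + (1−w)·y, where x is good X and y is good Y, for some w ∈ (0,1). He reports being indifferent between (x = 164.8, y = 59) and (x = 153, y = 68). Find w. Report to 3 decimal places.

Equating utilities: w·164.8 + (1−w)·59 = w·153 + (1−w)·68.
w·(164.8−153) = (1−w)·(68−59), i.e. w·11.8 = (1−w)·9.
The marginal rate of substitution is 9/11.8, so w = 9/(11.8+9) = 0.433.

w = 0.433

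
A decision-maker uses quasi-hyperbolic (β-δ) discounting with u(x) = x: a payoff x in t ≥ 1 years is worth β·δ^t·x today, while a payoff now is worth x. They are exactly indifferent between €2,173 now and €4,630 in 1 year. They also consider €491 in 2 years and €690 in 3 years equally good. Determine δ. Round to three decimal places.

Both payoffs in the second observation are in the future, so β drops out: δ^2·491 = δ^3·690 ⇒ δ = 491/690 = 0.71159.

δ ≈ 0.712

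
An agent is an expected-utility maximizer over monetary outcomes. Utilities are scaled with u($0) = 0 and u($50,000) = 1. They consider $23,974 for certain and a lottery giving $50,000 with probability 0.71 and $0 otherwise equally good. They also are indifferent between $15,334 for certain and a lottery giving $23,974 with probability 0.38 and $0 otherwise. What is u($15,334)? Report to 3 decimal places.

From the first indifference, u($23,974) = 0.71·u($50,000) + 0.29·u($0) = 0.71·1 + 0.29·0 = 0.71.
Then u($15,334) = 0.38·u($23,974) + 0.62·u($0) = 0.38·0.71 + 0.62·0.00 = 0.2698.

0.270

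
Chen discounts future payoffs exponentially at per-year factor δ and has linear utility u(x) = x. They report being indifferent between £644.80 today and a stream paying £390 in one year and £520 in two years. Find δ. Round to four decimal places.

The stream is worth 390δ + 520δ² today, so 390δ + 520δ² = 644.80.
That is, 520δ² + 390δ − 644.80 = 0, a quadratic in δ.
By the quadratic formula (taking the positive root), δ = (−390 + √1493284.00) / 1040 ≈ 0.8000.

δ ≈ 0.8000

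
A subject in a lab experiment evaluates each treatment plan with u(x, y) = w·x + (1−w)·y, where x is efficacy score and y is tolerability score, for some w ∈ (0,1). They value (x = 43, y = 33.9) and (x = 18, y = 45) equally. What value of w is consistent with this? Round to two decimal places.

w = 0.31

Equating utilities: w·43 + (1−w)·33.9 = w·18 + (1−w)·45.
w·(43−18) = (1−w)·(45−33.9), i.e. w·25 = (1−w)·11.1.
Hence w = 11.1/(25+11.1) = 11.1/36.1 = 0.31.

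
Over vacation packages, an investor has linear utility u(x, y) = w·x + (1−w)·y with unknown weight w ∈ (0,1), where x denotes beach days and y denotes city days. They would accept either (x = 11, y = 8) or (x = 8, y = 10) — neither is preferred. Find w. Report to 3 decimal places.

w = 0.400

Indifference: w·11 + (1−w)·8 = w·8 + (1−w)·10.
Collecting terms: w·3 = (1−w)·2.
Hence w = 2/(3+2) = 2/5 = 0.400.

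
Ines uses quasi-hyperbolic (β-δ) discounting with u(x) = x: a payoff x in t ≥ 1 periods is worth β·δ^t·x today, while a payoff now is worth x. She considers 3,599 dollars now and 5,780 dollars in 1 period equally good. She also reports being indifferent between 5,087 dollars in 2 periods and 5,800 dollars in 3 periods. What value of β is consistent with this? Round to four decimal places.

From the later pair, β·δ^2·5087 = β·δ^3·5800; dividing through, δ = 5087/5800 = 0.87707.
The first indifference: 3599 = β·δ·5780, so β = 3599/(δ·5780) = 3599/(0.87707·5780) ≈ 0.7099.

β ≈ 0.7099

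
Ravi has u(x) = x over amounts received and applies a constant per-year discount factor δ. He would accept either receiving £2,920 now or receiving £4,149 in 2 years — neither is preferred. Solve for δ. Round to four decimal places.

Equating discounted utilities: u(2920) = δ^2·u(4149) ⇒ δ^2 = u(2920)/u(4149).
With u(x) = x: δ^2 = 2920/4149 = 0.70378.
Hence δ = (0.70378)^(1/2) = 0.838918.

δ ≈ 0.8389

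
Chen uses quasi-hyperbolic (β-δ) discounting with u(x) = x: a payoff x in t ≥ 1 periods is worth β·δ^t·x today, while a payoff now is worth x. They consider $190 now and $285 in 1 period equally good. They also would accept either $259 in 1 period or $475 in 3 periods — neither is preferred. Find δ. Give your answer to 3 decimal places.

δ ≈ 0.738

Both payoffs in the second observation are in the future, so β drops out: δ^1·259 = δ^3·475 ⇒ δ^2 = 259/475 = 0.54526, so δ = 0.73842.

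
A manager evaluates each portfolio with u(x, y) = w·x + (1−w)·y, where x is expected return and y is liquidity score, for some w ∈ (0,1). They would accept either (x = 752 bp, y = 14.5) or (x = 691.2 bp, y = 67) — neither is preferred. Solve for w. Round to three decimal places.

w = 0.463

Equating utilities: w·752 + (1−w)·14.5 = w·691.2 + (1−w)·67.
w·(752−691.2) = (1−w)·(67−14.5), i.e. w·60.8 = (1−w)·52.5.
The marginal rate of substitution is 52.5/60.8, so w = 52.5/(60.8+52.5) = 0.463.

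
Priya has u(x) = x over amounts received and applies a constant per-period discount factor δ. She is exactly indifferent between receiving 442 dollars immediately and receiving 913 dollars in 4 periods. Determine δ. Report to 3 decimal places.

Indifference means u(442) = δ^4 · u(913), so δ^4 = u(442)/u(913).
With u(x) = x: δ^4 = 442/913 = 0.48412.
So δ = 0.48412^(1/4) ≈ 0.834.

δ ≈ 0.834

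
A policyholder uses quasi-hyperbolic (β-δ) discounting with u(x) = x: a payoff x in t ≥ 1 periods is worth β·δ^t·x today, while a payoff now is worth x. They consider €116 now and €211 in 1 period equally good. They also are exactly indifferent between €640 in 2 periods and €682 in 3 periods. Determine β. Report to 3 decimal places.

From the later pair, β·δ^2·640 = β·δ^3·682; dividing through, δ = 640/682 = 0.93842.
Now use the now-vs-future pair: 116 = β·δ·211 gives β = 116/(0.93842·211) ≈ 0.586.

β ≈ 0.586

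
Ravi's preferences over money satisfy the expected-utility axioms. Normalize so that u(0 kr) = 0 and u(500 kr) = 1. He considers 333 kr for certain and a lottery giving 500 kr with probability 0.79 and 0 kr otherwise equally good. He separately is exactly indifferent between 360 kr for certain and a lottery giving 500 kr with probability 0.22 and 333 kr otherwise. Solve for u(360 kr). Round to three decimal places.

0.836

From the first indifference, u(333 kr) = 0.79·u(500 kr) + 0.21·u(0 kr) = 0.79·1 + 0.21·0 = 0.79.
Then u(360 kr) = 0.22·u(500 kr) + 0.78·u(333 kr) = 0.22·1.00 + 0.78·0.79 = 0.8362.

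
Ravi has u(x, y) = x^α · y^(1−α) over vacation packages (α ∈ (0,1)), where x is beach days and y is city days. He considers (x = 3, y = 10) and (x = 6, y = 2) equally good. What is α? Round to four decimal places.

α ≈ 0.6990

Set the two utilities equal: 3^α·10^(1−α) = 6^α·2^(1−α).
(3/6)^α = (2/10)^(1−α); take logs: α·ln(3/6) = (1−α)·ln(2/10), i.e. α·-0.6931472 = (1−α)·-1.6094379.
Thus α·(-2.3025851) = -1.6094379, so α = -1.6094379/-2.3025851 ≈ 0.6990.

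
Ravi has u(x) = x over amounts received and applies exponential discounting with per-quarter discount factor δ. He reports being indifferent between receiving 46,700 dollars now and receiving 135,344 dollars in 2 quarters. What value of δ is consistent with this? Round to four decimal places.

δ ≈ 0.5874

The payoff in 2 quarters is discounted by δ^2, so u(46700) = δ^2·u(135344) and δ^2 = u(46700)/u(135344).
With u(x) = x: δ^2 = 46700/135344 = 0.34505.
So δ = 0.34505^(1/2) ≈ 0.5874.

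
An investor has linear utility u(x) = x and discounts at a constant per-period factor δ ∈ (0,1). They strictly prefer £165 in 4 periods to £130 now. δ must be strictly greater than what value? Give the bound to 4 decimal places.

Comparing present values: 130 < δ^4·165.
So δ^4 > 130/165 = 0.78788; taking the 4th root of both positive sides preserves the inequality.
δ > 0.78788^(1/4) = 0.9421.

δ > 0.9421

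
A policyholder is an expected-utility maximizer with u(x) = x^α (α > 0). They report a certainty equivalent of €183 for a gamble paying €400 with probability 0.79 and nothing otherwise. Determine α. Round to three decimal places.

α ≈ 0.301

Since u(0) = 0, the lottery's EU is 0.79·400^α.
Equating: 183^α = 0.79·400^α, i.e. 0.4575^α = 0.79.
Take logs: α = ln 0.79 / ln(183/400) ≈ 0.30144.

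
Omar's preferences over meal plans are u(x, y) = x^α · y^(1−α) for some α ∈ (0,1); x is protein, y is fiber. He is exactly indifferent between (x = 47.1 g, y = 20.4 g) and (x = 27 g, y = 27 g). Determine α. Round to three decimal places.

α ≈ 0.335

The Cobb–Douglas utilities coincide, so 47.1^α·20.4^(1−α) = 27^α·27^(1−α).
(47.1/27)^α = (27/20.4)^(1−α); take logs: α·ln(47.1/27) = (1−α)·ln(27/20.4), i.e. α·0.556436 = (1−α)·0.280302.
Thus α·(0.836738) = 0.280302, so α = 0.280302/0.836738 ≈ 0.335.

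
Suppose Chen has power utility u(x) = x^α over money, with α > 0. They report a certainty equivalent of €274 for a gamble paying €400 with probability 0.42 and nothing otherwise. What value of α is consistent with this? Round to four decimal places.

The lottery's expected utility is 0.42·u(400) + 0.58·u(0) = 0.42·400^α (since u(0) = 0 for α > 0).
Setting u(274) equal to that: 274^α = 0.42·400^α ⇒ (274/400)^α = 0.42.
Taking logs: α·ln(274/400) = ln(0.42), so α = -0.8675006 / -0.3783364 ≈ 2.2929.

α ≈ 2.2929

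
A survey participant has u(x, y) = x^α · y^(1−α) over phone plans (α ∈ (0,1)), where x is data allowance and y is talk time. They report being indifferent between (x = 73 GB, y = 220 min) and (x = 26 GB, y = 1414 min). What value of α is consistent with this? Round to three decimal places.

α ≈ 0.643

The Cobb–Douglas utilities coincide, so 73^α·220^(1−α) = 26^α·1414^(1−α).
Taking logs: α·ln 73 + (1−α)·ln 220 = α·ln 26 + (1−α)·ln 1414, i.e. α·1.032363 = (1−α)·1.860550.
Thus α·(2.892913) = 1.860550, so α = 1.860550/2.892913 ≈ 0.643.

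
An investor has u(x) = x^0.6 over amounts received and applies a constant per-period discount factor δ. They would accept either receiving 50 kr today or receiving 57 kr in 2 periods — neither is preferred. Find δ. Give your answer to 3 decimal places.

δ ≈ 0.961

Equating discounted utilities: u(50) = δ^2·u(57) ⇒ δ^2 = u(50)/u(57).
With u(x) = x^0.6: δ^2 = 50^0.6/57^0.6 = (50/57)^0.6 = 0.92439.
Taking the square root: δ = 0.92439^(1/2) ≈ 0.961.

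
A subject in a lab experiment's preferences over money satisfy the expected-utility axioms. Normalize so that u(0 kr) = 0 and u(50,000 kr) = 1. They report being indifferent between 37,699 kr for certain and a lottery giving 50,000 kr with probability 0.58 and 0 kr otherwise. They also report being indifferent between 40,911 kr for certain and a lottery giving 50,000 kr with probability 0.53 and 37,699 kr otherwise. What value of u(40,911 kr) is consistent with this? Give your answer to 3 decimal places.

0.803

From the first indifference, u(37,699 kr) = 0.58·u(50,000 kr) + 0.42·u(0 kr) = 0.58·1 + 0.42·0 = 0.58.
Then u(40,911 kr) = 0.53·u(50,000 kr) + 0.47·u(37,699 kr) = 0.53·1.00 + 0.47·0.58 = 0.8026.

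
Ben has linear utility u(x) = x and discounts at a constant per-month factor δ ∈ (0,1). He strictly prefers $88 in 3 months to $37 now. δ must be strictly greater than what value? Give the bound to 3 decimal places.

Comparing present values: 37 < δ^3·88.
So δ^3 > 37/88 = 0.42045; taking the cube root of both positive sides preserves the inequality.
δ > 0.42045^(1/3) = 0.749.

δ > 0.749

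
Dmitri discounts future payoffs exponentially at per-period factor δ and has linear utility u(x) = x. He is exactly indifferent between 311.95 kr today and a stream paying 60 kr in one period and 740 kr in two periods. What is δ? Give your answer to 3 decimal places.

δ ≈ 0.610

Present value of the stream is 60·δ + 740·δ². Indifference gives 60δ + 740δ² = 311.95.
So 740δ² + 60δ − 311.95 = 0.
The positive root is δ = [−60 + √(60² + 4·740·311.95)] / (2·740) = (−60 + 962.794)/1480 ≈ 0.610.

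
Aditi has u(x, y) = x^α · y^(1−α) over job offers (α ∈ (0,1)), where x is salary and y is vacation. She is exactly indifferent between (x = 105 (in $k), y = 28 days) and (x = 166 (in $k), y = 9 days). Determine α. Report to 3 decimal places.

α ≈ 0.712

Indifference: 105^α · 28^(1−α) = 166^α · 9^(1−α).
(105/166)^α = (9/28)^(1−α); take logs: α·ln(105/166) = (1−α)·ln(9/28), i.e. α·-0.458027 = (1−α)·-1.134980.
With A = -0.458027 and B = -1.134980: α·A = (1−α)·B, so α = B/(A+B) = -1.134980/-1.593007 ≈ 0.712.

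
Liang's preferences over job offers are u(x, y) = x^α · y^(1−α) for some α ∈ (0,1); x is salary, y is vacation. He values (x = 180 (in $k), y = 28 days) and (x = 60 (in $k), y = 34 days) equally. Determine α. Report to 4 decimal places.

The Cobb–Douglas utilities coincide, so 180^α·28^(1−α) = 60^α·34^(1−α).
Rearrange to (180/60)^α = (34/28)^(1−α) and take logs: α·1.0986123 = (1−α)·0.1941560.
With A = 1.0986123 and B = 0.1941560: α·A = (1−α)·B, so α = B/(A+B) = 0.1941560/1.2927683 ≈ 0.1502.

α ≈ 0.1502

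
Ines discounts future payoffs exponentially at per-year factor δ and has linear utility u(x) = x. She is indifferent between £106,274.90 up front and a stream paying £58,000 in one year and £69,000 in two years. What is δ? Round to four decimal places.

δ ≈ 0.8900

The stream is worth 58000δ + 69000δ² today, so 58000δ + 69000δ² = 106274.90.
That is, 69000δ² + 58000δ − 106274.90 = 0, a quadratic in δ.
The positive root is δ = [−58000 + √(58000² + 4·69000·106274.90)] / (2·69000) = (−58000 + 180820.000)/138000 ≈ 0.8900.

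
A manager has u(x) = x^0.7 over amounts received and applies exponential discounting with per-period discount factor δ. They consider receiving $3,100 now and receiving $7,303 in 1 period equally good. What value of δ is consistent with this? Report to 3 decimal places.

δ ≈ 0.549

Indifference means u(3100) = δ · u(7303), so δ = u(3100)/u(7303).
Since u(x) = x^0.7, δ = (3100/7303)^0.7 = 0.42448^0.7 = 0.54891.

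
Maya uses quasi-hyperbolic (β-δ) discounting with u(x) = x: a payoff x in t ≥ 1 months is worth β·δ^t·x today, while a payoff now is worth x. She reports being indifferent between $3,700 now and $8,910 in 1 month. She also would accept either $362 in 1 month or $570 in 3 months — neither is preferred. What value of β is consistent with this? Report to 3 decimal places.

Both payoffs in the second observation are in the future, so β drops out: δ^1·362 = δ^3·570 ⇒ δ^2 = 362/570 = 0.63509, so δ = 0.79692.
Substituting δ into 3700 = β·δ·8910: β = 3700/(7100.592) ≈ 0.521.

β ≈ 0.521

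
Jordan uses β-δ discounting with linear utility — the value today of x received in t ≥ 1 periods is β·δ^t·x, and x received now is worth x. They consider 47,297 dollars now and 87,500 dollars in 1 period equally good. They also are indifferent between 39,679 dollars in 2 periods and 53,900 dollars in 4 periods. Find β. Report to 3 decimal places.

The second indifference involves only future payoffs, so β cancels: β·δ^2·39679 = β·δ^4·53900, giving δ^2 = 39679/53900 = 0.73616, so δ = 0.85800.
Substituting δ into 47297 = β·δ·87500: β = 47297/(75074.773) ≈ 0.630.

β ≈ 0.630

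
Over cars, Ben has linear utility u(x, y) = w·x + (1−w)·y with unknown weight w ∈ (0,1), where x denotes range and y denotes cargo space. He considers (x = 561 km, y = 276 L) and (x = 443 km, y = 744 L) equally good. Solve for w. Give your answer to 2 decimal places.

u(561,276) = u(443,744) means w·561 + (1−w)·276 = w·443 + (1−w)·744.
Collecting terms: w·118 = (1−w)·468.
So w/(1−w) = 468/118 = 3.9661, giving w = 468/(118+468) = 0.80.

w = 0.80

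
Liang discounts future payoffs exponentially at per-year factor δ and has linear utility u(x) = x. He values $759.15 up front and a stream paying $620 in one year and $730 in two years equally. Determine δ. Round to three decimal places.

Equating present values: 759.15 = 620δ + 730δ².
That is, 730δ² + 620δ − 759.15 = 0, a quadratic in δ.
By the quadratic formula (taking the positive root), δ = (−620 + √2601118.00) / 1460 ≈ 0.680.

δ ≈ 0.680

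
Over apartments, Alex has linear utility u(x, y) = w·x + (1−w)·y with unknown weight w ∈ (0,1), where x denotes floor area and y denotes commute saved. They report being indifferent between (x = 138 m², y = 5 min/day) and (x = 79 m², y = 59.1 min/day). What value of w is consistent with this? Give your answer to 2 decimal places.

Equating utilities: w·138 + (1−w)·5 = w·79 + (1−w)·59.1.
Rearranging, 59·w − 54.1·(1−w) = 0.
So w/(1−w) = 54.1/59 = 0.9169, giving w = 54.1/(59+54.1) = 0.48.

w = 0.48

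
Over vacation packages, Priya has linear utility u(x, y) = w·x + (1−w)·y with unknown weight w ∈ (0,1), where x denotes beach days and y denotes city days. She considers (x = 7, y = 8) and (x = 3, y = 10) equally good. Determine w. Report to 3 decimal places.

u(7,8) = u(3,10) means w·7 + (1−w)·8 = w·3 + (1−w)·10.
Collecting terms: w·4 = (1−w)·2.
So w/(1−w) = 2/4 = 0.5000, giving w = 2/(4+2) = 0.333.

w = 0.333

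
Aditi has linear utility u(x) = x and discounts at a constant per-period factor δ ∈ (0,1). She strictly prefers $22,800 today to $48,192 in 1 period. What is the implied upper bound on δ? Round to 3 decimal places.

δ < 0.473

The preference means 22800 > δ·48192.
So δ < 22800/48192 = 0.47311.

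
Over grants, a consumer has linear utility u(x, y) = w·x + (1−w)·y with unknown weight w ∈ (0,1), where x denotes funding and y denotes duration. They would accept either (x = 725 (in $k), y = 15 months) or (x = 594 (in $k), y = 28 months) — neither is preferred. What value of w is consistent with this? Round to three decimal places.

w = 0.090

Indifference: w·725 + (1−w)·15 = w·594 + (1−w)·28.
Collecting terms: w·131 = (1−w)·13.
Hence w = 13/(131+13) = 13/144 = 0.090.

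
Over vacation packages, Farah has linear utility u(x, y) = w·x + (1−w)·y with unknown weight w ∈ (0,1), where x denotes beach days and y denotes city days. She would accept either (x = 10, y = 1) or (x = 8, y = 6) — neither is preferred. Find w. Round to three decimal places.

w = 0.714

Equating utilities: w·10 + (1−w)·1 = w·8 + (1−w)·6.
w·(10−8) = (1−w)·(6−1), i.e. w·2 = (1−w)·5.
Hence w = 5/(2+5) = 5/7 = 0.714.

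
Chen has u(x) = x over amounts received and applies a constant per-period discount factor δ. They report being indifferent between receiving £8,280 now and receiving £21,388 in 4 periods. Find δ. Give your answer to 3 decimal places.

The payoff in 4 periods is discounted by δ^4, so u(8280) = δ^4·u(21388) and δ^4 = u(8280)/u(21388).
With u(x) = x: δ^4 = 8280/21388 = 0.38713.
Hence δ = (0.38713)^(1/4) = 0.78880.

δ ≈ 0.789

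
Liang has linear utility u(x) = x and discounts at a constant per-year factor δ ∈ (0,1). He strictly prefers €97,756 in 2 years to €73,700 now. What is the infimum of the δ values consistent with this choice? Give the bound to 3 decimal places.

The preference means 73700 < δ^2·97756.
Dividing by 97756: δ^2 > 0.75392. Both sides are positive, so the square root keeps the direction.
δ > (73700/97756)^(1/2) ≈ 0.868.

δ > 0.868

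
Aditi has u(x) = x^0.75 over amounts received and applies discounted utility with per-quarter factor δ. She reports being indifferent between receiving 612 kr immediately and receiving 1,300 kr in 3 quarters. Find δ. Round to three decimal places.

δ ≈ 0.828

The payoff in 3 quarters is discounted by δ^3, so u(612) = δ^3·u(1300) and δ^3 = u(612)/u(1300).
Since u(x) = x^0.75, δ^3 = (612/1300)^0.75 = 0.47077^0.75 = 0.56834.
Hence δ = (0.56834)^(1/3) = 0.82833.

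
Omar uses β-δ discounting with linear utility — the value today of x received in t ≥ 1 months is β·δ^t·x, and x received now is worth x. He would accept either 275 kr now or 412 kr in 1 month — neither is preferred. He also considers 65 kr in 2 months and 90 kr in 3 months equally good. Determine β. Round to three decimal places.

Both payoffs in the second observation are in the future, so β drops out: δ^2·65 = δ^3·90 ⇒ δ = 65/90 = 0.72222.
Substituting δ into 275 = β·δ·412: β = 275/(297.556) ≈ 0.924.

β ≈ 0.924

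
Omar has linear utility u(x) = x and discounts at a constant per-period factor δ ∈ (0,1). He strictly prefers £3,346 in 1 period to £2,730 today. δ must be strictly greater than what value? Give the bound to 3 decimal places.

δ > 0.816

Under u(x) = x this choice says 2730 < δ·3346.
So δ > 2730/3346 = 0.81590.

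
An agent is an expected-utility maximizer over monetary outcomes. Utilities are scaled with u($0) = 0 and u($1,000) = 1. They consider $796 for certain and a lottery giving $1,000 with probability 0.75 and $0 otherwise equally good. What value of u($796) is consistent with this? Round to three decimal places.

u($796) equals the lottery's expected utility: 0.75·1 + 0.25·0 = 0.75.

0.750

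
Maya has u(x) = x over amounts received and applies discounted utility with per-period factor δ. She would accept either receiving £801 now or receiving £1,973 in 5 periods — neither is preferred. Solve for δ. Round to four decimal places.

δ ≈ 0.8350

The payoff in 5 periods is discounted by δ^5, so u(801) = δ^5·u(1973) and δ^5 = u(801)/u(1973).
With u(x) = x: δ^5 = 801/1973 = 0.40598.
Hence δ = (0.40598)^(1/5) = 0.835028.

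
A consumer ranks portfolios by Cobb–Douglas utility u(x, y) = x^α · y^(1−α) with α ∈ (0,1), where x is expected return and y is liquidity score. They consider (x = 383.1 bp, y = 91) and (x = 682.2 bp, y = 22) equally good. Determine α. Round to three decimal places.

α ≈ 0.711

Indifference: 383.1^α · 91^(1−α) = 682.2^α · 22^(1−α).
Taking logs: α·ln 383.1 + (1−α)·ln 91 = α·ln 682.2 + (1−α)·ln 22, i.e. α·-0.577027 = (1−α)·-1.419817.
So α/(1−α) = (-1.419817)/(-0.577027) = 2.460573, and α = 2.460573/3.460573 ≈ 0.711.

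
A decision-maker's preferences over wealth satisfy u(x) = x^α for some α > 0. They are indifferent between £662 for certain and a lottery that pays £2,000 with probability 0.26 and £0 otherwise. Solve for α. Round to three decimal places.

α ≈ 1.218

The lottery's expected utility is 0.26·u(2000) + 0.74·u(0) = 0.26·2000^α (since u(0) = 0 for α > 0).
Setting u(662) equal to that: 662^α = 0.26·2000^α ⇒ (662/2000)^α = 0.26.
Taking logs: α·ln(662/2000) = ln(0.26), so α = -1.347074 / -1.105637 ≈ 1.218.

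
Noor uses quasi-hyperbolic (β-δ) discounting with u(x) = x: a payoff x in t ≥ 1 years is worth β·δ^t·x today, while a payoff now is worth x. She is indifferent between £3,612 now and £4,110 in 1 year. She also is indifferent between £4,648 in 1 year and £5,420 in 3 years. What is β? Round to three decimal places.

β ≈ 0.949

Both payoffs in the second observation are in the future, so β drops out: δ^1·4648 = δ^3·5420 ⇒ δ^2 = 4648/5420 = 0.85756, so δ = 0.92605.
Now use the now-vs-future pair: 3612 = β·δ·4110 gives β = 3612/(0.92605·4110) ≈ 0.949.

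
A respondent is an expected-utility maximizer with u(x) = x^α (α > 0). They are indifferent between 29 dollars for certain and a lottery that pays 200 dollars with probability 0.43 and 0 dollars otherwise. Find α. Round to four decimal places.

The lottery's expected utility is 0.43·u(200) + 0.57·u(0) = 0.43·200^α (since u(0) = 0 for α > 0).
Equating: 29^α = 0.43·200^α, i.e. 0.1450^α = 0.43.
α = ln(0.43) / ln(29/200) = -0.8439701/-1.9310215 ≈ 0.4371.

α ≈ 0.4371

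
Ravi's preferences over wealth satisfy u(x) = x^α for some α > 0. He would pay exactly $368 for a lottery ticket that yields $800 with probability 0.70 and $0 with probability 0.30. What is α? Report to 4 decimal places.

α ≈ 0.4593

Since u(0) = 0, the lottery's EU is 0.70·800^α.
Equating: 368^α = 0.70·800^α, i.e. 0.4600^α = 0.70.
α = ln(0.70) / ln(368/800) = -0.3566749/-0.7765288 ≈ 0.4593.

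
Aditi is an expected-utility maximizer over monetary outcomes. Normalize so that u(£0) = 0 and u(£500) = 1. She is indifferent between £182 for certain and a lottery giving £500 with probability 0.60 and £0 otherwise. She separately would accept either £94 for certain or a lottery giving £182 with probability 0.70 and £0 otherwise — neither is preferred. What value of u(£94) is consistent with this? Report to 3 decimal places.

0.420

First, u(£182) = 0.60·u(£500) + 0.40·u(£0) = 0.60.
The second indifference gives u(£94) = 0.70·u(£182) + 0.30·u(£0) = 0.70·0.60 + 0.30·0.00 = 0.4200.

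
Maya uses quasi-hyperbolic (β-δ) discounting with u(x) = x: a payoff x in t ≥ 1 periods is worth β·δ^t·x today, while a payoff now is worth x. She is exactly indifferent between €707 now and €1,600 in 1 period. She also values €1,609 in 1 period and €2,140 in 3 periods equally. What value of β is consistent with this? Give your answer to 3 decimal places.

β ≈ 0.510

Both payoffs in the second observation are in the future, so β drops out: δ^1·1609 = δ^3·2140 ⇒ δ^2 = 1609/2140 = 0.75187, so δ = 0.86710.
The first indifference: 707 = β·δ·1600, so β = 707/(δ·1600) = 707/(0.86710·1600) ≈ 0.510.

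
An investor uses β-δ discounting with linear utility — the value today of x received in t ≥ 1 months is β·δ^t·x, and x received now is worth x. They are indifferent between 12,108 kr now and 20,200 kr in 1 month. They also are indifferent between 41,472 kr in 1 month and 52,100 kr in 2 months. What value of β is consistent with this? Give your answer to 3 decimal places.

β ≈ 0.753

The second indifference involves only future payoffs, so β cancels: β·δ^1·41472 = β·δ^2·52100, giving δ = 41472/52100 = 0.79601.
The first indifference: 12108 = β·δ·20200, so β = 12108/(δ·20200) = 12108/(0.79601·20200) ≈ 0.753.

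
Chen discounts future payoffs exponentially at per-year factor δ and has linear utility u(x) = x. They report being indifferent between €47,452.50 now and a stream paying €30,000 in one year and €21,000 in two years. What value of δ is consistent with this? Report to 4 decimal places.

The stream is worth 30000δ + 21000δ² today, so 30000δ + 21000δ² = 47452.50.
So 21000δ² + 30000δ − 47452.50 = 0.
The positive root is δ = [−30000 + √(30000² + 4·21000·47452.50)] / (2·21000) = (−30000 + 69900.000)/42000 ≈ 0.9500.

δ ≈ 0.9500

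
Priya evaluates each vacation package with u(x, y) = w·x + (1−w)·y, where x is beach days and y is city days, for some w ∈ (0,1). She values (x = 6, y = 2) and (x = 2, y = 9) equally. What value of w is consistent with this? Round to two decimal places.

Equating utilities: w·6 + (1−w)·2 = w·2 + (1−w)·9.
Rearranging, 4·w − 7·(1−w) = 0.
The marginal rate of substitution is 7/4, so w = 7/(4+7) = 0.64.

w = 0.64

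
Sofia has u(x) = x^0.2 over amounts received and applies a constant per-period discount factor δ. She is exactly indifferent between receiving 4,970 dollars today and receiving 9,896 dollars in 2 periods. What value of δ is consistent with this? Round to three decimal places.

δ ≈ 0.933

Indifference means u(4970) = δ^2 · u(9896), so δ^2 = u(4970)/u(9896).
Since u(x) = x^0.2, δ^2 = (4970/9896)^0.2 = 0.50222^0.2 = 0.87132.
So δ = 0.87132^(1/2) ≈ 0.933.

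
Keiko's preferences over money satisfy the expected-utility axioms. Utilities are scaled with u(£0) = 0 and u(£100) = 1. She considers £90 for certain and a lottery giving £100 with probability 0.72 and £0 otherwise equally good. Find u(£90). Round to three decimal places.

u(£90) equals the lottery's expected utility: 0.72·1 + 0.28·0 = 0.72.

0.720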